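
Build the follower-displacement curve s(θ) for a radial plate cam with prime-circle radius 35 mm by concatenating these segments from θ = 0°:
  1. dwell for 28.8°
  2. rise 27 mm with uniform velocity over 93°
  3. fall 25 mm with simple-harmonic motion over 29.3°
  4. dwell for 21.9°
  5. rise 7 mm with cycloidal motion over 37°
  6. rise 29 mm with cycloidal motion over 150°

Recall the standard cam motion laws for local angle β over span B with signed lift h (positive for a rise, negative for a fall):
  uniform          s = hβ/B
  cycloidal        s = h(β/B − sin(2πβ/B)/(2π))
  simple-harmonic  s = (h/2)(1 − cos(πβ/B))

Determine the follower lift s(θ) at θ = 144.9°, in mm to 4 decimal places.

seg 1 [0°–28.8°] dwell: s stays 0.0000
seg 2 [28.8°–121.8°] uniform, h=27: full span → s += 27 → s = 27.0000
seg 3 [121.8°–151.1°] simple-harmonic, h=-25: θ=144.9° here. β=23.1, B=29.3. -25/2·(1 − cos(π·0.7884)) = -22.3382 → s = 4.6618

4.6618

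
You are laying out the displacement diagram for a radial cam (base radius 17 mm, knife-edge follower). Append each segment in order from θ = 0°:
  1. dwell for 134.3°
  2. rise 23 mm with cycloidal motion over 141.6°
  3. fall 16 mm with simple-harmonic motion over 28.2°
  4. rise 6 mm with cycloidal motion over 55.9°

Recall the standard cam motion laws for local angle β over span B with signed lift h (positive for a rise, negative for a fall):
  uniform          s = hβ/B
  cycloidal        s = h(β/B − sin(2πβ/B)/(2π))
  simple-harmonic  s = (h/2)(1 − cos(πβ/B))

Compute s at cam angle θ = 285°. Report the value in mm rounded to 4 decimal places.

seg 1 [0°–134.3°] dwell: s stays 0.0000
seg 2 [134.3°–275.9°] cycloidal, h=23: full span → s += 23 → s = 23.0000
seg 3 [275.9°–304.1°] simple-harmonic, h=-16: θ=285° here. β=9.1, B=28.2. -16/2·(1 − cos(π·0.3227)) = -3.7707 → s = 19.2293

19.2293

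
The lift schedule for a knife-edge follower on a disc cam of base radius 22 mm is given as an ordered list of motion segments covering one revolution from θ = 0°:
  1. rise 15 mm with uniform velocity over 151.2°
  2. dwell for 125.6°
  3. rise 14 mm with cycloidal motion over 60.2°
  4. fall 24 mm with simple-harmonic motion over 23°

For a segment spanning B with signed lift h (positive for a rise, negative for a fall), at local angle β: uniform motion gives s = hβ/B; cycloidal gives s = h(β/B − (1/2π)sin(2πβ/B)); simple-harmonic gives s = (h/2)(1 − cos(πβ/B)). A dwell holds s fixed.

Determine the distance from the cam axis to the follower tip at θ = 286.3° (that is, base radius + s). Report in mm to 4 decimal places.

seg 1 [0°–151.2°] uniform, h=15: full span → s += 15 → s = 15.0000
seg 2 [151.2°–276.8°] dwell: s stays 15.0000
seg 3 [276.8°–337°] cycloidal, h=14: θ=286.3° here. β=9.5, B=60.2. 14·(0.1578 − sin(2π·0.1578)/(2π)) = 0.3446 → s = 15.3446
radial distance = base radius + s = 22 + 15.3446 = 37.3446

37.3446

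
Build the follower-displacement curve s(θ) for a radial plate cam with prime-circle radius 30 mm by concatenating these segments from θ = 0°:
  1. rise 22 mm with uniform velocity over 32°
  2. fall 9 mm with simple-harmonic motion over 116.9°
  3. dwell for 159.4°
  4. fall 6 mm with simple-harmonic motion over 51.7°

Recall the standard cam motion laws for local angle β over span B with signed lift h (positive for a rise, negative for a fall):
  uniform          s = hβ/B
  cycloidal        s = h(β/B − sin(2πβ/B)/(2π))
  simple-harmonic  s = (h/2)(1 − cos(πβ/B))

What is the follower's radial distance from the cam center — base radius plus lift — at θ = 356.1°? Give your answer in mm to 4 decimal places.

seg 1 [0°–32°] uniform, h=22: full span → s += 22 → s = 22.0000
seg 2 [32°–148.9°] simple-harmonic, h=-9: full span → s += -9 → s = 13.0000
seg 3 [148.9°–308.3°] dwell: s stays 13.0000
seg 4 [308.3°–360°] simple-harmonic, h=-6: θ=356.1° here. β=47.8, B=51.7. -6/2·(1 − cos(π·0.9246)) = -5.9161 → s = 7.0839
radial distance = base radius + s = 30 + 7.0839 = 37.0839

37.0839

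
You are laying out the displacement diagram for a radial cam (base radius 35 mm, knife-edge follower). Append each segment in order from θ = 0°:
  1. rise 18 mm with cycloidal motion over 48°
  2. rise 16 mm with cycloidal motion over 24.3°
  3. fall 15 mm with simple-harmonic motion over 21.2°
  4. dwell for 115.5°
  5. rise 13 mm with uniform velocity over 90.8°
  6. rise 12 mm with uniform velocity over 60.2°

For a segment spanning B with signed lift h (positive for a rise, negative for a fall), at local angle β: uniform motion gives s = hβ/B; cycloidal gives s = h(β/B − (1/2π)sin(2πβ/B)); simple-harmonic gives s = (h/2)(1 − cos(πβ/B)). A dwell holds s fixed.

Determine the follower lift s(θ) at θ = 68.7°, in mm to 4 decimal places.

seg 1 [0°–48°] cycloidal, h=18: full span → s += 18 → s = 18.0000
seg 2 [48°–72.3°] cycloidal, h=16: θ=68.7° here. β=20.7, B=24.3. 16·(0.8519 − sin(2π·0.8519)/(2π)) = 15.6722 → s = 33.6722

33.6722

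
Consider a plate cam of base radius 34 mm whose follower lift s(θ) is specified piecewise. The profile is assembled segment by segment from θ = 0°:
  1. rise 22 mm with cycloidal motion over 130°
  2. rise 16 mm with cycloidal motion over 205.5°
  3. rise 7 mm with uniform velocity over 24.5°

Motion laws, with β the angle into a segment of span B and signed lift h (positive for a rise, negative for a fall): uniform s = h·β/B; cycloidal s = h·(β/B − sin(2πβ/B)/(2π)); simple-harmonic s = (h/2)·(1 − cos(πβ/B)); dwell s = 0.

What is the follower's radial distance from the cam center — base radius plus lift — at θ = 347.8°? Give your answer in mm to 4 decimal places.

seg 1 [0°–130°] cycloidal, h=22: full span → s += 22 → s = 22.0000
seg 2 [130°–335.5°] cycloidal, h=16: full span → s += 16 → s = 38.0000
seg 3 [335.5°–360°] uniform, h=7: θ=347.8° here. β=12.3, B=24.5. 7·12.3/24.5 = 3.5143 → s = 41.5143
radial distance = base radius + s = 34 + 41.5143 = 75.5143

75.5143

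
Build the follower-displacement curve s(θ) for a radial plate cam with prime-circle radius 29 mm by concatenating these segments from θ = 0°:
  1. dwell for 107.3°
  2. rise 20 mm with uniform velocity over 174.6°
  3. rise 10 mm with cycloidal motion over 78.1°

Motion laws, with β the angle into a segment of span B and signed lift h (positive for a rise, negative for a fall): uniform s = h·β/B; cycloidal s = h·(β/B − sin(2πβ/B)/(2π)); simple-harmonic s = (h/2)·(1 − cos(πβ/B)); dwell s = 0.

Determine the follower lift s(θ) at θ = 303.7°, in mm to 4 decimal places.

seg 1 [0°–107.3°] dwell: s stays 0.0000
seg 2 [107.3°–281.9°] uniform, h=20: full span → s += 20 → s = 20.0000
seg 3 [281.9°–360°] cycloidal, h=10: θ=303.7° here. β=21.8, B=78.1. 10·(0.2791 − sin(2π·0.2791)/(2π)) = 1.2263 → s = 21.2263

21.2263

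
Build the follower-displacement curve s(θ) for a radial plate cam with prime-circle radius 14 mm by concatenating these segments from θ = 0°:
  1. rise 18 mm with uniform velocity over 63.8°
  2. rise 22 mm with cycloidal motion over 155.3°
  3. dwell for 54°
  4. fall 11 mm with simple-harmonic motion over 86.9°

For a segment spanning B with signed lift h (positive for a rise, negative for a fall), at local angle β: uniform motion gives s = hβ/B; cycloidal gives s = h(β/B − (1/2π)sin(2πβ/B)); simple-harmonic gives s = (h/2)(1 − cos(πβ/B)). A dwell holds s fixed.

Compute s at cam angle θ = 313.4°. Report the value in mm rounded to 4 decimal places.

seg 1 [0°–63.8°] uniform, h=18: full span → s += 18 → s = 18.0000
seg 2 [63.8°–219.1°] cycloidal, h=22: full span → s += 22 → s = 40.0000
seg 3 [219.1°–273.1°] dwell: s stays 40.0000
seg 4 [273.1°–360°] simple-harmonic, h=-11: θ=313.4° here. β=40.3, B=86.9. -11/2·(1 − cos(π·0.4638)) = -4.8750 → s = 35.1250

35.1250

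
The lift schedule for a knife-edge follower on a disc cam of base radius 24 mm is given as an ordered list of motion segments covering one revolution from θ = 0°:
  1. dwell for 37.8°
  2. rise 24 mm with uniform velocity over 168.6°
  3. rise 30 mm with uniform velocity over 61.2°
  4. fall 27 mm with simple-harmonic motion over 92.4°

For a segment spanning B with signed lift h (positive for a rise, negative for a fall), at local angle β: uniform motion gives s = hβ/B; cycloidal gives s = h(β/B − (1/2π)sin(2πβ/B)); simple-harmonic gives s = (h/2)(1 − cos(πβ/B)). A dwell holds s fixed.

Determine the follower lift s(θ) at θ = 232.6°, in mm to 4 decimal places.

seg 1 [0°–37.8°] dwell: s stays 0.0000
seg 2 [37.8°–206.4°] uniform, h=24: full span → s += 24 → s = 24.0000
seg 3 [206.4°–267.6°] uniform, h=30: θ=232.6° here. β=26.2, B=61.2. 30·26.2/61.2 = 12.8431 → s = 36.8431

36.8431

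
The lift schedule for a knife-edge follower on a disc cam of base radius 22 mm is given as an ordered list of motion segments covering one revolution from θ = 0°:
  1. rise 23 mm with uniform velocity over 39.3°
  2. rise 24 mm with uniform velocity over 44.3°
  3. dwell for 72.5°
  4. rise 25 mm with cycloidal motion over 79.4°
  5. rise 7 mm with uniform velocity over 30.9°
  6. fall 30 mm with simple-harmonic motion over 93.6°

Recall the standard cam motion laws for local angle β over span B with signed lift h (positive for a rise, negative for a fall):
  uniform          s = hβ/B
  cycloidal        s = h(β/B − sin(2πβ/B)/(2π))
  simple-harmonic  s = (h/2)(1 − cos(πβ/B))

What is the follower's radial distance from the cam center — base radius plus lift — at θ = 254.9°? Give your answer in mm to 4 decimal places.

seg 1 [0°–39.3°] uniform, h=23: full span → s += 23 → s = 23.0000
seg 2 [39.3°–83.6°] uniform, h=24: full span → s += 24 → s = 47.0000
seg 3 [83.6°–156.1°] dwell: s stays 47.0000
seg 4 [156.1°–235.5°] cycloidal, h=25: full span → s += 25 → s = 72.0000
seg 5 [235.5°–266.4°] uniform, h=7: θ=254.9° here. β=19.4, B=30.9. 7·19.4/30.9 = 4.3948 → s = 76.3948
radial distance = base radius + s = 22 + 76.3948 = 98.3948

98.3948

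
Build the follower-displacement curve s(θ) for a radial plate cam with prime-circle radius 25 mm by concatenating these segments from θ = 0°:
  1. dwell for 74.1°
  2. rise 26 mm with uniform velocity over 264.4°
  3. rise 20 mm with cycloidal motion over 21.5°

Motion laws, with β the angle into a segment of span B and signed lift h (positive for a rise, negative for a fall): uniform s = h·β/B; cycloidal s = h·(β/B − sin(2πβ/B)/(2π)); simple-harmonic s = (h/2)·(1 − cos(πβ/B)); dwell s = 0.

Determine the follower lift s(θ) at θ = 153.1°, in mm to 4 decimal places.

seg 1 [0°–74.1°] dwell: s stays 0.0000
seg 2 [74.1°–338.5°] uniform, h=26: θ=153.1° here. β=79, B=264.4. 26·79/264.4 = 7.7685 → s = 7.7685

7.7685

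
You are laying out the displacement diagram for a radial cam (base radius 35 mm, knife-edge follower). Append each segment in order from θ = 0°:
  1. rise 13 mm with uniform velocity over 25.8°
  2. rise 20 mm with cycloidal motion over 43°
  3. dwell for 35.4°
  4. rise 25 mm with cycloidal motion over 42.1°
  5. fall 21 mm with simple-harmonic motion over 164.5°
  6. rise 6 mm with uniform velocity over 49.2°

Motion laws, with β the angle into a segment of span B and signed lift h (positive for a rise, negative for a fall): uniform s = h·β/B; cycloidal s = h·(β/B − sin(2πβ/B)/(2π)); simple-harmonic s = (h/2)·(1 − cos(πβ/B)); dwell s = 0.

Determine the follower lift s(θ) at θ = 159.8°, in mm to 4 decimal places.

seg 1 [0°–25.8°] uniform, h=13: full span → s += 13 → s = 13.0000
seg 2 [25.8°–68.8°] cycloidal, h=20: full span → s += 20 → s = 33.0000
seg 3 [68.8°–104.2°] dwell: s stays 33.0000
seg 4 [104.2°–146.3°] cycloidal, h=25: full span → s += 25 → s = 58.0000
seg 5 [146.3°–310.8°] simple-harmonic, h=-21: θ=159.8° here. β=13.5, B=164.5. -21/2·(1 − cos(π·0.0821)) = -0.3470 → s = 57.6530

57.6530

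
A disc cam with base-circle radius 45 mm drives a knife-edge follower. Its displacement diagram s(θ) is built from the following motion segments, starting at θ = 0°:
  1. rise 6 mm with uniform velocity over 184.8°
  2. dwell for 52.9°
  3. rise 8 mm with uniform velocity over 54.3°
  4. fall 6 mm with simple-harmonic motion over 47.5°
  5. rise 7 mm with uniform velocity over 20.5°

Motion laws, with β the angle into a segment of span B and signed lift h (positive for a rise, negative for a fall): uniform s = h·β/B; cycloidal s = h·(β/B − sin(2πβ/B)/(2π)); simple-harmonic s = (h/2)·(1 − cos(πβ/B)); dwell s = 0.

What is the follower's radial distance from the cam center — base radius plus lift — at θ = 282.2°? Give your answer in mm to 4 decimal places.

seg 1 [0°–184.8°] uniform, h=6: full span → s += 6 → s = 6.0000
seg 2 [184.8°–237.7°] dwell: s stays 6.0000
seg 3 [237.7°–292°] uniform, h=8: θ=282.2° here. β=44.5, B=54.3. 8·44.5/54.3 = 6.5562 → s = 12.5562
radial distance = base radius + s = 45 + 12.5562 = 57.5562

57.5562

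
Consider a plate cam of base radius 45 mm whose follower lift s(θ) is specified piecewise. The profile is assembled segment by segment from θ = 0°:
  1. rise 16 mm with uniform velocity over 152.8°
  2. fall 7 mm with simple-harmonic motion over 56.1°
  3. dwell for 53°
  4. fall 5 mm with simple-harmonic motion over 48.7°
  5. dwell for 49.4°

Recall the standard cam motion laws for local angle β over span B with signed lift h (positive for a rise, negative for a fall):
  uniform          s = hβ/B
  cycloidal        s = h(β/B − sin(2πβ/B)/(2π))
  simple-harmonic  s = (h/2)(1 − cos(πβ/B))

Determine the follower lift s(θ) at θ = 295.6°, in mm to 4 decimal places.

seg 1 [0°–152.8°] uniform, h=16: full span → s += 16 → s = 16.0000
seg 2 [152.8°–208.9°] simple-harmonic, h=-7: full span → s += -7 → s = 9.0000
seg 3 [208.9°–261.9°] dwell: s stays 9.0000
seg 4 [261.9°–310.6°] simple-harmonic, h=-5: θ=295.6° here. β=33.7, B=48.7. -5/2·(1 − cos(π·0.6920)) = -3.9181 → s = 5.0819

5.0819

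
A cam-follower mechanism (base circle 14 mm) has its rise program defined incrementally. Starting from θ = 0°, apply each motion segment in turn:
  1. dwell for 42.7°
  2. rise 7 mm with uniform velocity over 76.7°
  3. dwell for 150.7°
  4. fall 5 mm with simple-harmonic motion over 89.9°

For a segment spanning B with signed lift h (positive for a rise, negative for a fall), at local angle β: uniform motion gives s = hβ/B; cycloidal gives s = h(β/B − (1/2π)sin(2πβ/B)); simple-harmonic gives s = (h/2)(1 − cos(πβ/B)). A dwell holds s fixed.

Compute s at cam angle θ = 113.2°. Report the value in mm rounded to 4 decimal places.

seg 1 [0°–42.7°] dwell: s stays 0.0000
seg 2 [42.7°–119.4°] uniform, h=7: θ=113.2° here. β=70.5, B=76.7. 7·70.5/76.7 = 6.4342 → s = 6.4342

6.4342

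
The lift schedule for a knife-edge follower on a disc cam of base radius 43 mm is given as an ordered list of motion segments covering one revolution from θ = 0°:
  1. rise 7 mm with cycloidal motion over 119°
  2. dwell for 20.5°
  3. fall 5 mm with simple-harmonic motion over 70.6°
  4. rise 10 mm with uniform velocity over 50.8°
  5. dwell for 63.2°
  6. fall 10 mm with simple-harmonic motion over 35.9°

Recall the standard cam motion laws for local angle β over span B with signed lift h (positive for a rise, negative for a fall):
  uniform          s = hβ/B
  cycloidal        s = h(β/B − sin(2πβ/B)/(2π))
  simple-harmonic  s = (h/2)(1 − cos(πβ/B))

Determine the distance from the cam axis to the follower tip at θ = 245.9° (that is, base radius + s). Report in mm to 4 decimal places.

seg 1 [0°–119°] cycloidal, h=7: full span → s += 7 → s = 7.0000
seg 2 [119°–139.5°] dwell: s stays 7.0000
seg 3 [139.5°–210.1°] simple-harmonic, h=-5: full span → s += -5 → s = 2.0000
seg 4 [210.1°–260.9°] uniform, h=10: θ=245.9° here. β=35.8, B=50.8. 10·35.8/50.8 = 7.0472 → s = 9.0472
radial distance = base radius + s = 43 + 9.0472 = 52.0472

52.0472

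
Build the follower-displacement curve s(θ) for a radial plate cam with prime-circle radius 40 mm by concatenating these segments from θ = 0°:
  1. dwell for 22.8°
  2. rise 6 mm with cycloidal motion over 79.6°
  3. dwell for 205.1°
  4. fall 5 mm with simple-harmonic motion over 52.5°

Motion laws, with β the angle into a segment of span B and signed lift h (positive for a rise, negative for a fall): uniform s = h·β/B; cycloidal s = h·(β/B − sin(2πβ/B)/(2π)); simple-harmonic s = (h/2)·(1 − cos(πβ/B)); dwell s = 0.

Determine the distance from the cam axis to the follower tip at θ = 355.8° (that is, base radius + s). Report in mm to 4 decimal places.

seg 1 [0°–22.8°] dwell: s stays 0.0000
seg 2 [22.8°–102.4°] cycloidal, h=6: full span → s += 6 → s = 6.0000
seg 3 [102.4°–307.5°] dwell: s stays 6.0000
seg 4 [307.5°–360°] simple-harmonic, h=-5: θ=355.8° here. β=48.3, B=52.5. -5/2·(1 − cos(π·0.9200)) = -4.9215 → s = 1.0785
radial distance = base radius + s = 40 + 1.0785 = 41.0785

41.0785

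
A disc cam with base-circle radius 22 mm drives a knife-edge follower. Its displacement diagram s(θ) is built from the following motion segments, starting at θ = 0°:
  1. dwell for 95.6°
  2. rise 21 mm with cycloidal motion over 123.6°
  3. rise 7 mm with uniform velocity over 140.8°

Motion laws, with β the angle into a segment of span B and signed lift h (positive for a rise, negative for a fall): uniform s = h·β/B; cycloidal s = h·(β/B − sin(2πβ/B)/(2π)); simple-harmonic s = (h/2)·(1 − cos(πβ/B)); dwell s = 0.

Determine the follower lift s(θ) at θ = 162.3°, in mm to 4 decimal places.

seg 1 [0°–95.6°] dwell: s stays 0.0000
seg 2 [95.6°–219.2°] cycloidal, h=21: θ=162.3° here. β=66.7, B=123.6. 21·(0.5396 − sin(2π·0.5396)/(2π)) = 12.1565 → s = 12.1565

12.1565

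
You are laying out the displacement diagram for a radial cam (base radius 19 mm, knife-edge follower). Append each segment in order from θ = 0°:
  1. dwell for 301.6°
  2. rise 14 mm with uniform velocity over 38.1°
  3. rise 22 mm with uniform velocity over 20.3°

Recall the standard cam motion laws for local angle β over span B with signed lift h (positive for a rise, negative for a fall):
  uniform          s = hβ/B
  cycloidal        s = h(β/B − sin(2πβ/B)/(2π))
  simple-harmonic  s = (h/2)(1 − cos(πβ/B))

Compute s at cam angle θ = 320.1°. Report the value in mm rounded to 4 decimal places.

seg 1 [0°–301.6°] dwell: s stays 0.0000
seg 2 [301.6°–339.7°] uniform, h=14: θ=320.1° here. β=18.5, B=38.1. 14·18.5/38.1 = 6.7979 → s = 6.7979

6.7979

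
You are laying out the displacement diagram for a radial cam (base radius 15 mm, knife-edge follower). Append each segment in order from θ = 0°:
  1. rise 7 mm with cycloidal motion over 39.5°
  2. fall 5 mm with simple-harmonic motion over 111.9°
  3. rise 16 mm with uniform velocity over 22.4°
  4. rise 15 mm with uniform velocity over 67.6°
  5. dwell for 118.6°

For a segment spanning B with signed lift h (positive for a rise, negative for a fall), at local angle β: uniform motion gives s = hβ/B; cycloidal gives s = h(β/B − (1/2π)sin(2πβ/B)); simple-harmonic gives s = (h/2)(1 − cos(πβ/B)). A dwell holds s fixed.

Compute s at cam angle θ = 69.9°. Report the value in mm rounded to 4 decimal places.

seg 1 [0°–39.5°] cycloidal, h=7: full span → s += 7 → s = 7.0000
seg 2 [39.5°–151.4°] simple-harmonic, h=-5: θ=69.9° here. β=30.4, B=111.9. -5/2·(1 − cos(π·0.2717)) = -0.8566 → s = 6.1434

6.1434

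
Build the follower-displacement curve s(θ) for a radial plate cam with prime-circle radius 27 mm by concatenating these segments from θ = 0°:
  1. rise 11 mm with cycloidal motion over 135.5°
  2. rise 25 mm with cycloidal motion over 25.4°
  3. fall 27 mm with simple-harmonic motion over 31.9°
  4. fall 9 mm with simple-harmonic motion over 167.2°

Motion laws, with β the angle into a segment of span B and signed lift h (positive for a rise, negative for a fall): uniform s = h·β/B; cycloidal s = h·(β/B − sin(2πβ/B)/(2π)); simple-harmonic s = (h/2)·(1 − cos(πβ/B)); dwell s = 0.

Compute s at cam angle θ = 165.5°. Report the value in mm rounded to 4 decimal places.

seg 1 [0°–135.5°] cycloidal, h=11: full span → s += 11 → s = 11.0000
seg 2 [135.5°–160.9°] cycloidal, h=25: full span → s += 25 → s = 36.0000
seg 3 [160.9°–192.8°] simple-harmonic, h=-27: θ=165.5° here. β=4.6, B=31.9. -27/2·(1 − cos(π·0.1442)) = -1.3618 → s = 34.6382

34.6382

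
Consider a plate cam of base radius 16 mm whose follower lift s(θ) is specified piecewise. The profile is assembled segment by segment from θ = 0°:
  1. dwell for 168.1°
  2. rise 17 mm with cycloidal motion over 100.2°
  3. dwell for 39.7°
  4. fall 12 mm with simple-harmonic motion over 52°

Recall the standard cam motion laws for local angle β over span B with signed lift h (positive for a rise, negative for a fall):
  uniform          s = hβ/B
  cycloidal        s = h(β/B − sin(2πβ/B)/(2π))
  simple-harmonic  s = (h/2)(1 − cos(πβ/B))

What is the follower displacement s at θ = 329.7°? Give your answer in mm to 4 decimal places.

seg 1 [0°–168.1°] dwell: s stays 0.0000
seg 2 [168.1°–268.3°] cycloidal, h=17: full span → s += 17 → s = 17.0000
seg 3 [268.3°–308°] dwell: s stays 17.0000
seg 4 [308°–360°] simple-harmonic, h=-12: θ=329.7° here. β=21.7, B=52. -12/2·(1 − cos(π·0.4173)) = -4.4588 → s = 12.5412

12.5412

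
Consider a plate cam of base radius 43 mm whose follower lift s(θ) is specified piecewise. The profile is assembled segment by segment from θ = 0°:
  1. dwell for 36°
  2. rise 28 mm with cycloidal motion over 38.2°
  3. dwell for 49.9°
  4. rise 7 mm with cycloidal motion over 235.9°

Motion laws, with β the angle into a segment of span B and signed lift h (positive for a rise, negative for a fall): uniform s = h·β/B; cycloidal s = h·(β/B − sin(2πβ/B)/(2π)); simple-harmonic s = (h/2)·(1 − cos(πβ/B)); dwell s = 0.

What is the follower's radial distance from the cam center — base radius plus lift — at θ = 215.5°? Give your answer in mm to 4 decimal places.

seg 1 [0°–36°] dwell: s stays 0.0000
seg 2 [36°–74.2°] cycloidal, h=28: full span → s += 28 → s = 28.0000
seg 3 [74.2°–124.1°] dwell: s stays 28.0000
seg 4 [124.1°–360°] cycloidal, h=7: θ=215.5° here. β=91.4, B=235.9. 7·(0.3875 − sin(2π·0.3875)/(2π)) = 1.9884 → s = 29.9884
radial distance = base radius + s = 43 + 29.9884 = 72.9884

72.9884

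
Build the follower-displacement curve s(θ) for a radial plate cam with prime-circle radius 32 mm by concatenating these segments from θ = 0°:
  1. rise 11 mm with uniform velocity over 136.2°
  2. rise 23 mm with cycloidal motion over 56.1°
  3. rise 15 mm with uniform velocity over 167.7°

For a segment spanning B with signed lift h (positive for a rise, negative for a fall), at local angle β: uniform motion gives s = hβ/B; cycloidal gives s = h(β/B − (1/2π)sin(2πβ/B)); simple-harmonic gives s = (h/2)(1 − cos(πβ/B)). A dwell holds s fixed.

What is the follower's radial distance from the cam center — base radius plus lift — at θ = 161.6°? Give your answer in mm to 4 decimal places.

seg 1 [0°–136.2°] uniform, h=11: full span → s += 11 → s = 11.0000
seg 2 [136.2°–192.3°] cycloidal, h=23: θ=161.6° here. β=25.4, B=56.1. 23·(0.4528 − sin(2π·0.4528)/(2π)) = 9.3430 → s = 20.3430
radial distance = base radius + s = 32 + 20.3430 = 52.3430

52.3430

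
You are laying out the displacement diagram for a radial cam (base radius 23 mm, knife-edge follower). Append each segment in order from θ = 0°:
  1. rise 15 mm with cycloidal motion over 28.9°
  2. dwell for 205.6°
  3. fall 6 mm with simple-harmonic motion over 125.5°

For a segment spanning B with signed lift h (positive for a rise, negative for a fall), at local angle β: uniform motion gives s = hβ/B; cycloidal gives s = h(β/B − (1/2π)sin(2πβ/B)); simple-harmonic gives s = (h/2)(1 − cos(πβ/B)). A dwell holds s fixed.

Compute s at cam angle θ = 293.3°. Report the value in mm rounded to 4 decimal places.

seg 1 [0°–28.9°] cycloidal, h=15: full span → s += 15 → s = 15.0000
seg 2 [28.9°–234.5°] dwell: s stays 15.0000
seg 3 [234.5°–360°] simple-harmonic, h=-6: θ=293.3° here. β=58.8, B=125.5. -6/2·(1 − cos(π·0.4685)) = -2.7038 → s = 12.2962

12.2962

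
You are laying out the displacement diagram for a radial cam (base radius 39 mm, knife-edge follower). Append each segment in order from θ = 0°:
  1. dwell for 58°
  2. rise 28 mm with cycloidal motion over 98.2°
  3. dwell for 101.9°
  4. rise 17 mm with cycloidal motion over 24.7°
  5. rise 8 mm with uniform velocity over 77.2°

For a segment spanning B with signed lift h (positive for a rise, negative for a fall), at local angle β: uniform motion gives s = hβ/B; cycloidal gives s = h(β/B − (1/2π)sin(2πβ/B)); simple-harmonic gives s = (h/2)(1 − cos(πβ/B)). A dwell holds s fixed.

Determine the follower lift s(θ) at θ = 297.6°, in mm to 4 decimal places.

seg 1 [0°–58°] dwell: s stays 0.0000
seg 2 [58°–156.2°] cycloidal, h=28: full span → s += 28 → s = 28.0000
seg 3 [156.2°–258.1°] dwell: s stays 28.0000
seg 4 [258.1°–282.8°] cycloidal, h=17: full span → s += 17 → s = 45.0000
seg 5 [282.8°–360°] uniform, h=8: θ=297.6° here. β=14.8, B=77.2. 8·14.8/77.2 = 1.5337 → s = 46.5337

46.5337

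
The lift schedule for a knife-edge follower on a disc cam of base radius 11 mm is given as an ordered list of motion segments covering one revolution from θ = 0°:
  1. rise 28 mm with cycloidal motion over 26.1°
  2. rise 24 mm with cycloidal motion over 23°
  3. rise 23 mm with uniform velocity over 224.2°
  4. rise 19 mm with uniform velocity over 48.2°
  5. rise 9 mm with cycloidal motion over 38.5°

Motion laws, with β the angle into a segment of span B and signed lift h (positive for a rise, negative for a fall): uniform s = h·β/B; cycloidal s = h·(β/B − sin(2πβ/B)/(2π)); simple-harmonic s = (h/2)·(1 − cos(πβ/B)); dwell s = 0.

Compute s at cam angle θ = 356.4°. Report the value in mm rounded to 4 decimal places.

seg 1 [0°–26.1°] cycloidal, h=28: full span → s += 28 → s = 28.0000
seg 2 [26.1°–49.1°] cycloidal, h=24: full span → s += 24 → s = 52.0000
seg 3 [49.1°–273.3°] uniform, h=23: full span → s += 23 → s = 75.0000
seg 4 [273.3°–321.5°] uniform, h=19: full span → s += 19 → s = 94.0000
seg 5 [321.5°–360°] cycloidal, h=9: θ=356.4° here. β=34.9, B=38.5. 9·(0.9065 − sin(2π·0.9065)/(2π)) = 8.9524 → s = 102.9524

102.9524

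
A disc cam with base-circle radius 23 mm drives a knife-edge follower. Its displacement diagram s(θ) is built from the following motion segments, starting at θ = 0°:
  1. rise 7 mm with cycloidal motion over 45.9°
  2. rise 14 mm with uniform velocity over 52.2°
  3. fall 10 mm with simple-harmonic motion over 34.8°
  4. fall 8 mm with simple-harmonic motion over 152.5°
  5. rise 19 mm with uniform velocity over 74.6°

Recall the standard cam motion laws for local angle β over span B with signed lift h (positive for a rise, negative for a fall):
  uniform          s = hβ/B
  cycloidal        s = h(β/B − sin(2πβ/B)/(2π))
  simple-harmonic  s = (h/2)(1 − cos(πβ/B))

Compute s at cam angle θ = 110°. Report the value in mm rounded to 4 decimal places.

seg 1 [0°–45.9°] cycloidal, h=7: full span → s += 7 → s = 7.0000
seg 2 [45.9°–98.1°] uniform, h=14: full span → s += 14 → s = 21.0000
seg 3 [98.1°–132.9°] simple-harmonic, h=-10: θ=110° here. β=11.9, B=34.8. -10/2·(1 − cos(π·0.3420)) = -2.6182 → s = 18.3818

18.3818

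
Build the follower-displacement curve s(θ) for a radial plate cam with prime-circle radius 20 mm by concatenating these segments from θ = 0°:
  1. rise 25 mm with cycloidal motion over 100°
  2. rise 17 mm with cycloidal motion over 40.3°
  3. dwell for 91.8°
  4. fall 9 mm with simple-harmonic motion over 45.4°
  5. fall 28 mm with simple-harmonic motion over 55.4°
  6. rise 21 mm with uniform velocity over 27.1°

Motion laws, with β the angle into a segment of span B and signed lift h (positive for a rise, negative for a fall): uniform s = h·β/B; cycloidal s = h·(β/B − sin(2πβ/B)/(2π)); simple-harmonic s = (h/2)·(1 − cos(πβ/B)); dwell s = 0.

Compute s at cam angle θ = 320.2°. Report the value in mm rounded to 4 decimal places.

seg 1 [0°–100°] cycloidal, h=25: full span → s += 25 → s = 25.0000
seg 2 [100°–140.3°] cycloidal, h=17: full span → s += 17 → s = 42.0000
seg 3 [140.3°–232.1°] dwell: s stays 42.0000
seg 4 [232.1°–277.5°] simple-harmonic, h=-9: full span → s += -9 → s = 33.0000
seg 5 [277.5°–332.9°] simple-harmonic, h=-28: θ=320.2° here. β=42.7, B=55.4. -28/2·(1 − cos(π·0.7708)) = -24.5236 → s = 8.4764

8.4764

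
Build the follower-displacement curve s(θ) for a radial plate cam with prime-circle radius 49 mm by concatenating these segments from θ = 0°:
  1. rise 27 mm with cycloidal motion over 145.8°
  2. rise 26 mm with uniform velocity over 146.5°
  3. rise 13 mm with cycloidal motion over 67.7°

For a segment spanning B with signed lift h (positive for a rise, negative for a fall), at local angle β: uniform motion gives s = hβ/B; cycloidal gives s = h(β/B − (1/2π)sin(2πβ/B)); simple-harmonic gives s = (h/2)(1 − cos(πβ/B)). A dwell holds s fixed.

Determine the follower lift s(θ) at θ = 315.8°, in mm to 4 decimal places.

seg 1 [0°–145.8°] cycloidal, h=27: full span → s += 27 → s = 27.0000
seg 2 [145.8°–292.3°] uniform, h=26: full span → s += 26 → s = 53.0000
seg 3 [292.3°–360°] cycloidal, h=13: θ=315.8° here. β=23.5, B=67.7. 13·(0.3471 − sin(2π·0.3471)/(2π)) = 2.8170 → s = 55.8170

55.8170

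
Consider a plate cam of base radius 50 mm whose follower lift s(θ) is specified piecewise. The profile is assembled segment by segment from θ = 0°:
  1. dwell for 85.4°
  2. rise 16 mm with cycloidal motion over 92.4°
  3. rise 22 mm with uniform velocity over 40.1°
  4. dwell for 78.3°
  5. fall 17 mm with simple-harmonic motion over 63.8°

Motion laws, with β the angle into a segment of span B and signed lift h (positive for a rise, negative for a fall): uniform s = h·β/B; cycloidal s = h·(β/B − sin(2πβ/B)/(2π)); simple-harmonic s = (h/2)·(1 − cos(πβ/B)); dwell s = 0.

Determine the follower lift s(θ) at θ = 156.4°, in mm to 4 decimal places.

seg 1 [0°–85.4°] dwell: s stays 0.0000
seg 2 [85.4°–177.8°] cycloidal, h=16: θ=156.4° here. β=71, B=92.4. 16·(0.7684 − sin(2π·0.7684)/(2π)) = 14.8239 → s = 14.8239

14.8239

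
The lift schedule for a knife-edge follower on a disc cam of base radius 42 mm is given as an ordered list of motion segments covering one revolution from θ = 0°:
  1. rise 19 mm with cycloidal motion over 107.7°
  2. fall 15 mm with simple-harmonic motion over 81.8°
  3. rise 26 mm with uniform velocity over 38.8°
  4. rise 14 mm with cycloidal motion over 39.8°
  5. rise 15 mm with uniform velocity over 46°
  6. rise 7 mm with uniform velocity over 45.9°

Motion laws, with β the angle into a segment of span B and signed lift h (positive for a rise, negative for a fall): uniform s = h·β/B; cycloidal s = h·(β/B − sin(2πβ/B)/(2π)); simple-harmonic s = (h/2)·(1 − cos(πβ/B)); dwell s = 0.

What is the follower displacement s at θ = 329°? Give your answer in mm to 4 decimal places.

seg 1 [0°–107.7°] cycloidal, h=19: full span → s += 19 → s = 19.0000
seg 2 [107.7°–189.5°] simple-harmonic, h=-15: full span → s += -15 → s = 4.0000
seg 3 [189.5°–228.3°] uniform, h=26: full span → s += 26 → s = 30.0000
seg 4 [228.3°–268.1°] cycloidal, h=14: full span → s += 14 → s = 44.0000
seg 5 [268.1°–314.1°] uniform, h=15: full span → s += 15 → s = 59.0000
seg 6 [314.1°–360°] uniform, h=7: θ=329° here. β=14.9, B=45.9. 7·14.9/45.9 = 2.2723 → s = 61.2723

61.2723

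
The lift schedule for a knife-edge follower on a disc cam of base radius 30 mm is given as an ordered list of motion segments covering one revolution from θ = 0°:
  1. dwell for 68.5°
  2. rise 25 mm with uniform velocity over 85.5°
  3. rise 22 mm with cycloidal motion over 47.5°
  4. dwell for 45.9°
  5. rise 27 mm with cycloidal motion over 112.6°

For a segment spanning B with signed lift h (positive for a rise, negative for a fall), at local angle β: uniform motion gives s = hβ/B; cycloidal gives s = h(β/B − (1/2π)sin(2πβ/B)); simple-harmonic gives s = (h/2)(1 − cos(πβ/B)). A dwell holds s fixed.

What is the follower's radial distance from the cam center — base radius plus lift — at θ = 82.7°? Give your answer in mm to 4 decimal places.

seg 1 [0°–68.5°] dwell: s stays 0.0000
seg 2 [68.5°–154°] uniform, h=25: θ=82.7° here. β=14.2, B=85.5. 25·14.2/85.5 = 4.1520 → s = 4.1520
radial distance = base radius + s = 30 + 4.1520 = 34.1520

34.1520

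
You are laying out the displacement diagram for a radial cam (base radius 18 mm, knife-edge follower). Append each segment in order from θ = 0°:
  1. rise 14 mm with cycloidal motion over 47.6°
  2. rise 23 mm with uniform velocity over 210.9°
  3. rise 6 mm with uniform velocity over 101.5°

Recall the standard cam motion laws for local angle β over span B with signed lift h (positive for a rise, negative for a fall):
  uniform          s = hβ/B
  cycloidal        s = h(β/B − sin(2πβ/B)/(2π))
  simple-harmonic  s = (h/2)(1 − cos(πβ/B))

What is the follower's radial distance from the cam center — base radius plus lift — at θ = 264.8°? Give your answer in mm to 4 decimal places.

seg 1 [0°–47.6°] cycloidal, h=14: full span → s += 14 → s = 14.0000
seg 2 [47.6°–258.5°] uniform, h=23: full span → s += 23 → s = 37.0000
seg 3 [258.5°–360°] uniform, h=6: θ=264.8° here. β=6.3, B=101.5. 6·6.3/101.5 = 0.3724 → s = 37.3724
radial distance = base radius + s = 18 + 37.3724 = 55.3724

55.3724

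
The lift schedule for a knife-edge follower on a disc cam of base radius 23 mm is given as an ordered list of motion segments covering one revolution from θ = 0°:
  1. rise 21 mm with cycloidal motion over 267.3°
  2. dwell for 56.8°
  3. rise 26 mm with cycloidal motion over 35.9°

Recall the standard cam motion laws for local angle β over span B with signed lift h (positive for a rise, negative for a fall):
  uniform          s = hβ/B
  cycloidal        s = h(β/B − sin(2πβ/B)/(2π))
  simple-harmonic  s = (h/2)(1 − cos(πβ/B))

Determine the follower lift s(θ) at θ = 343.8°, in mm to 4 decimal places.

seg 1 [0°–267.3°] cycloidal, h=21: full span → s += 21 → s = 21.0000
seg 2 [267.3°–324.1°] dwell: s stays 21.0000
seg 3 [324.1°–360°] cycloidal, h=26: θ=343.8° here. β=19.7, B=35.9. 26·(0.5487 − sin(2π·0.5487)/(2π)) = 15.5151 → s = 36.5151

36.5151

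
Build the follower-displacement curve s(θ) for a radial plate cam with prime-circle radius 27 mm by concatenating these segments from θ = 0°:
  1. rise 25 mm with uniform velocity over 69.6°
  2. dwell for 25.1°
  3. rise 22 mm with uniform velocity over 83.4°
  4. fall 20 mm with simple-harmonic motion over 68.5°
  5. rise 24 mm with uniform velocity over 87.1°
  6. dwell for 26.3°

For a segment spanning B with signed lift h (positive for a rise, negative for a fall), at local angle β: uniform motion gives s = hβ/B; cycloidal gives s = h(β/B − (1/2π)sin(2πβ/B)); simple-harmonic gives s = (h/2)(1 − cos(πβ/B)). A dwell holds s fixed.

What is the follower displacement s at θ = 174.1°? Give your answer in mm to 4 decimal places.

seg 1 [0°–69.6°] uniform, h=25: full span → s += 25 → s = 25.0000
seg 2 [69.6°–94.7°] dwell: s stays 25.0000
seg 3 [94.7°–178.1°] uniform, h=22: θ=174.1° here. β=79.4, B=83.4. 22·79.4/83.4 = 20.9448 → s = 45.9448

45.9448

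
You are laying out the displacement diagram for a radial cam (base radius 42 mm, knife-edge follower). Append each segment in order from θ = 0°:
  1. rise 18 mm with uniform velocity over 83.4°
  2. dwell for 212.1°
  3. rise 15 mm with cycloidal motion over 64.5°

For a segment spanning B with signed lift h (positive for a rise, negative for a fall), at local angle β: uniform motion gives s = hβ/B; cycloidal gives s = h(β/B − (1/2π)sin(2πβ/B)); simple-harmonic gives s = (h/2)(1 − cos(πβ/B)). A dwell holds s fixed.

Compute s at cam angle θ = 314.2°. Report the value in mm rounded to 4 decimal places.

seg 1 [0°–83.4°] uniform, h=18: full span → s += 18 → s = 18.0000
seg 2 [83.4°–295.5°] dwell: s stays 18.0000
seg 3 [295.5°–360°] cycloidal, h=15: θ=314.2° here. β=18.7, B=64.5. 15·(0.2899 − sin(2π·0.2899)/(2π)) = 2.0362 → s = 20.0362

20.0362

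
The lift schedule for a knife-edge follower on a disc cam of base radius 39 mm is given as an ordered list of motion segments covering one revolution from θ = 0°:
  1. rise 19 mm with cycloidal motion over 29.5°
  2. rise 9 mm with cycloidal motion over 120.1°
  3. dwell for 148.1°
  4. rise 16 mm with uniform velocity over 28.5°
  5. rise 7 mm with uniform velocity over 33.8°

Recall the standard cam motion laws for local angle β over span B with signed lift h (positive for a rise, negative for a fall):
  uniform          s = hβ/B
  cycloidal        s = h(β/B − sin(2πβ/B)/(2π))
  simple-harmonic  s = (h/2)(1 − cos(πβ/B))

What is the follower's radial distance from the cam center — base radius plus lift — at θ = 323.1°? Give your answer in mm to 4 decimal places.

seg 1 [0°–29.5°] cycloidal, h=19: full span → s += 19 → s = 19.0000
seg 2 [29.5°–149.6°] cycloidal, h=9: full span → s += 9 → s = 28.0000
seg 3 [149.6°–297.7°] dwell: s stays 28.0000
seg 4 [297.7°–326.2°] uniform, h=16: θ=323.1° here. β=25.4, B=28.5. 16·25.4/28.5 = 14.2596 → s = 42.2596
radial distance = base radius + s = 39 + 42.2596 = 81.2596

81.2596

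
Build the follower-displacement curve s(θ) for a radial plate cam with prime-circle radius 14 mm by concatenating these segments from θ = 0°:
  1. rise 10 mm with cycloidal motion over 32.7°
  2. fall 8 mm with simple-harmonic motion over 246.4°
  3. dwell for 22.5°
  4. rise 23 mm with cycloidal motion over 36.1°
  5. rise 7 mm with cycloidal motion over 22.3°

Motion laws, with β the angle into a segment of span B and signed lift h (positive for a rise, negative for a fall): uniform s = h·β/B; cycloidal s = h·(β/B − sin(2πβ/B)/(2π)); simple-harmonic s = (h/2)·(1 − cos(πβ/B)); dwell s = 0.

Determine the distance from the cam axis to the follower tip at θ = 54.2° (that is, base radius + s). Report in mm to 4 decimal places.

seg 1 [0°–32.7°] cycloidal, h=10: full span → s += 10 → s = 10.0000
seg 2 [32.7°–279.1°] simple-harmonic, h=-8: θ=54.2° here. β=21.5, B=246.4. -8/2·(1 − cos(π·0.0873)) = -0.1493 → s = 9.8507
radial distance = base radius + s = 14 + 9.8507 = 23.8507

23.8507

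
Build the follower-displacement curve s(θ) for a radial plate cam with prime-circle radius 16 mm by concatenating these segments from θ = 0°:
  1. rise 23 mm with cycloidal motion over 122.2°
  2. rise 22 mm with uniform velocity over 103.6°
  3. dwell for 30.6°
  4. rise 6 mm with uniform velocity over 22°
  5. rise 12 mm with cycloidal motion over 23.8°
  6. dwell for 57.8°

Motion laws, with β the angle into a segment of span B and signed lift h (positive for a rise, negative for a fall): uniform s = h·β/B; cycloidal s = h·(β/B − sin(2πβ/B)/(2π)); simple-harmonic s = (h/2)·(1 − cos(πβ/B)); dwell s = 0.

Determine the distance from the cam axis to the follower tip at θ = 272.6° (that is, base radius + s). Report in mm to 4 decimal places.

seg 1 [0°–122.2°] cycloidal, h=23: full span → s += 23 → s = 23.0000
seg 2 [122.2°–225.8°] uniform, h=22: full span → s += 22 → s = 45.0000
seg 3 [225.8°–256.4°] dwell: s stays 45.0000
seg 4 [256.4°–278.4°] uniform, h=6: θ=272.6° here. β=16.2, B=22. 6·16.2/22 = 4.4182 → s = 49.4182
radial distance = base radius + s = 16 + 49.4182 = 65.4182

65.4182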